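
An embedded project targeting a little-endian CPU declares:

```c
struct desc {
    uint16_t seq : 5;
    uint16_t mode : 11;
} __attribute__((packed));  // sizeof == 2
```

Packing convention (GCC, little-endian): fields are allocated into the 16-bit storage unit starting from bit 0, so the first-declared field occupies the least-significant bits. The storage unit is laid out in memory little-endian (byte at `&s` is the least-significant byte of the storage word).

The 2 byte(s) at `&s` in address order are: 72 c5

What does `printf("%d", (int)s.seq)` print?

[0]=0x72 [1]=0xc5 (little-endian) → word 0xc572
seq [0+:5] = (word>>0) & 0x1f = 18  ←
mode [5+:11] = (word>>5) & 0x7ff = 1579

18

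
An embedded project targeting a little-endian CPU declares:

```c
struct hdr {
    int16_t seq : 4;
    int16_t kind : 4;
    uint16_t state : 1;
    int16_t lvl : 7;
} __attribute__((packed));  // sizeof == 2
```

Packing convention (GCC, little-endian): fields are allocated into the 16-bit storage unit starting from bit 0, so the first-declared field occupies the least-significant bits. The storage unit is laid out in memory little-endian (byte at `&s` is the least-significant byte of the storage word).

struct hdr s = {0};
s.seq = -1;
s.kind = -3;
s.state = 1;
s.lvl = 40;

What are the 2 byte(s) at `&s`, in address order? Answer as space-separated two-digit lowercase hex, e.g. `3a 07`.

df 51

seq (4b) val=-1 bits=0xf at bit 0: 0x000f
kind (4b) val=-3 bits=0xd at bit 4: 0x00df
state (1b) val=1 bits=0x1 at bit 8: 0x01df
lvl (7b) val=40 bits=0x28 at bit 9: 0x51df
word = 0x51df → little-endian bytes:
  [0]=0xdf  [1]=0x51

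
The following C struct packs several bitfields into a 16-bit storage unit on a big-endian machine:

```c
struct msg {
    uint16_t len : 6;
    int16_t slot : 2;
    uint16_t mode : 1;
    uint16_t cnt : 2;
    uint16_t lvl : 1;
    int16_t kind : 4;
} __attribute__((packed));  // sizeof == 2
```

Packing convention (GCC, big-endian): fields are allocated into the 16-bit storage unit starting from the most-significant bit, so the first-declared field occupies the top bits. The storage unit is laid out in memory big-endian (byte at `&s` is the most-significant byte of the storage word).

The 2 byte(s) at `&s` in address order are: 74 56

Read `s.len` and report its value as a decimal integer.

29

[0]=0x74 [1]=0x56 (big-endian) → word 0x7456
len:6 @ bit 10 → (0x7456>>10)&0x3f = 0x1d  ←
slot:2 @ bit 8 → (0x7456>>8)&0x3 = 0x0
mode:1 @ bit 7 → (0x7456>>7)&0x1 = 0x0
cnt:2 @ bit 5 → (0x7456>>5)&0x3 = 0x2
lvl:1 @ bit 4 → (0x7456>>4)&0x1 = 0x1
kind:4 @ bit 0 → (0x7456>>0)&0xf = 0x6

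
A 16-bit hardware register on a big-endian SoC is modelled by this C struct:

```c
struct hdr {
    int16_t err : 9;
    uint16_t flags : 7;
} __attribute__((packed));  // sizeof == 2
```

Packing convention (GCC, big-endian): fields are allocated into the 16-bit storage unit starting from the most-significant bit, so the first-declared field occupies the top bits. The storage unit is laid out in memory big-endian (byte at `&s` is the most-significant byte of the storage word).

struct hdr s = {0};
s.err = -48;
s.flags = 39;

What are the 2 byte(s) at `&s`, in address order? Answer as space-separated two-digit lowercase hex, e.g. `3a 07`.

e8 27

err:9 = -48 → 0x1d0 << 7 → word 0xe800
flags:7 = 39 → 0x27 << 0 → word 0xe827
word = 0xe827 → big-endian bytes:
  [0]=0xe8  [1]=0x27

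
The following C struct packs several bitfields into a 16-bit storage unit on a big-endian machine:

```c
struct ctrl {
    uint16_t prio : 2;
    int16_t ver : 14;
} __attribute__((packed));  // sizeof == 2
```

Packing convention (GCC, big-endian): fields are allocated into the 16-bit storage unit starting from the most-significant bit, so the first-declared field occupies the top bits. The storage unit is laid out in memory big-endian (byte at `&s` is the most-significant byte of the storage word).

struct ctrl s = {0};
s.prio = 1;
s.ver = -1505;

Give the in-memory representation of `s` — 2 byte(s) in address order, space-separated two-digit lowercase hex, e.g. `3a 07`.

7a 1f

prio:2 = 1 → 0x1 << 14 → word 0x4000
ver:14 = -1505 → 0x3a1f << 0 → word 0x7a1f
word = 0x7a1f → big-endian bytes:
  [0]=0x7a  [1]=0x1f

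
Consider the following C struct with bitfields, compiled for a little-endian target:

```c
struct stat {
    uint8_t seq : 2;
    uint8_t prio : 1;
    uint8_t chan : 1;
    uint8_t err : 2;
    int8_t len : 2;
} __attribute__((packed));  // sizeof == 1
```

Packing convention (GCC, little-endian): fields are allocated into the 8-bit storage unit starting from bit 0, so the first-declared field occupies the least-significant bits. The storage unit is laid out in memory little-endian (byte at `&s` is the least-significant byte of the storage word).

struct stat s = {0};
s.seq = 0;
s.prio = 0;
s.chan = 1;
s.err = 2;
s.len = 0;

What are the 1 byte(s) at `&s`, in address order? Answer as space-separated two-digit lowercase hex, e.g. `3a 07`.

28

seq:2 = 0 → 0x0 << 0 → word 0x00
prio:1 = 0 → 0x0 << 2 → word 0x00
chan:1 = 1 → 0x1 << 3 → word 0x08
err:2 = 2 → 0x2 << 4 → word 0x28
len:2 = 0 → 0x0 << 6 → word 0x28
word = 0x28 → little-endian bytes:
  [0]=0x28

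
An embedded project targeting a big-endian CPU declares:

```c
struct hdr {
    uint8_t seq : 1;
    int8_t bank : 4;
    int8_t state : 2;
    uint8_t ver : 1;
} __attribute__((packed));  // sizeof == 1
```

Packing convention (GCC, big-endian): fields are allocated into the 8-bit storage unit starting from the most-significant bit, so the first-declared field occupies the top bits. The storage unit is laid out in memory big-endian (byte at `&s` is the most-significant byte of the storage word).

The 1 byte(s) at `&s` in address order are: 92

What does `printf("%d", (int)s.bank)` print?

2

[0]=0x92 (big-endian) → word 0x92
seq [7+:1] = (word>>7) & 0x1 = 1
bank [3+:4] = (word>>3) & 0xf = 2  ←
state [1+:2] = (word>>1) & 0x3 = 1
ver [0+:1] = (word>>0) & 0x1 = 0
bank signed 4b, MSB=0: value = 2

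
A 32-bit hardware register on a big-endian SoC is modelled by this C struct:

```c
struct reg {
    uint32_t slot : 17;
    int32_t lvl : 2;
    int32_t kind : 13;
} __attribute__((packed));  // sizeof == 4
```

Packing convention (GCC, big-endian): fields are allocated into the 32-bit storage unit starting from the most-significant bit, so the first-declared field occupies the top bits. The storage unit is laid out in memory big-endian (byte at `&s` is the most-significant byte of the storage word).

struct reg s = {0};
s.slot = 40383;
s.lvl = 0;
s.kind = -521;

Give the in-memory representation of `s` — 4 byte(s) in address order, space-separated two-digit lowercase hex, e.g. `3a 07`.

slot (17b) val=40383 bits=0x9dbf at bit 15: 0x4edf8000
lvl (2b) val=0 bits=0x0 at bit 13: 0x4edf8000
kind (13b) val=-521 bits=0x1df7 at bit 0: 0x4edf9df7
word = 0x4edf9df7 → big-endian bytes:
  [0]=0x4e  [1]=0xdf  [2]=0x9d  [3]=0xf7

4e df 9d f7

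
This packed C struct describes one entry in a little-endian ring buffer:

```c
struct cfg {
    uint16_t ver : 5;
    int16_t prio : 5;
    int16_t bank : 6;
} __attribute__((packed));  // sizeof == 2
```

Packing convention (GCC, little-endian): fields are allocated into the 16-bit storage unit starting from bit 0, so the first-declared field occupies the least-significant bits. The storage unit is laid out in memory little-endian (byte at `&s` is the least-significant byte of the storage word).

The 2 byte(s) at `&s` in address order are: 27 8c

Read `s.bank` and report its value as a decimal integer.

-29

[0]=0x27 [1]=0x8c (little-endian) → word 0x8c27
ver:5 @ bit 0 → (0x8c27>>0)&0x1f = 0x7
prio:5 @ bit 5 → (0x8c27>>5)&0x1f = 0x1
bank:6 @ bit 10 → (0x8c27>>10)&0x3f = 0x23  ←
bank signed 6b, MSB=1: 35 - 64 = -29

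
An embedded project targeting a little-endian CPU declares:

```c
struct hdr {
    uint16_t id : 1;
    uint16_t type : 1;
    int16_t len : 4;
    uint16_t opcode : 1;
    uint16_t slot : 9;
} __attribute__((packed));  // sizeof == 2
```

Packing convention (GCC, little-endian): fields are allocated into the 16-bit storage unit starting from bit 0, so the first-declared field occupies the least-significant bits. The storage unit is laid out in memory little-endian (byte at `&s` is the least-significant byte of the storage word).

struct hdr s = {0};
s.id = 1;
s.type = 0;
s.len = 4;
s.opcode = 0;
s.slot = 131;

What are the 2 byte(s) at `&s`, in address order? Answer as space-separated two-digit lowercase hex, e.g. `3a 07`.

91 41

id:1 = 1 → 0x1 << 0 → word 0x0001
type:1 = 0 → 0x0 << 1 → word 0x0001
len:4 = 4 → 0x4 << 2 → word 0x0011
opcode:1 = 0 → 0x0 << 6 → word 0x0011
slot:9 = 131 → 0x83 << 7 → word 0x4191
word = 0x4191 → little-endian bytes:
  [0]=0x91  [1]=0x41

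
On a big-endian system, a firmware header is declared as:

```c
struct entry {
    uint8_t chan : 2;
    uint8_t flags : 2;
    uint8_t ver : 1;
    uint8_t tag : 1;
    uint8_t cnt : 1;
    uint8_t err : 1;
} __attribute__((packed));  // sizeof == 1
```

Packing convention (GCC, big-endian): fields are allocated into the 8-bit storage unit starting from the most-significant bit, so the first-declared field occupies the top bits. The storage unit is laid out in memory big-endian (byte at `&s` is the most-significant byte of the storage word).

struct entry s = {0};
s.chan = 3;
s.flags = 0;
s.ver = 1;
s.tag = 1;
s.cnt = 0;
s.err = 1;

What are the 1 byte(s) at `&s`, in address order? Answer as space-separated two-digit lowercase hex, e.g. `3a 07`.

chan (2b) val=3 bits=0x3 at bit 6: 0xc0
flags (2b) val=0 bits=0x0 at bit 4: 0xc0
ver (1b) val=1 bits=0x1 at bit 3: 0xc8
tag (1b) val=1 bits=0x1 at bit 2: 0xcc
cnt (1b) val=0 bits=0x0 at bit 1: 0xcc
err (1b) val=1 bits=0x1 at bit 0: 0xcd
word = 0xcd → big-endian bytes:
  [0]=0xcd

cd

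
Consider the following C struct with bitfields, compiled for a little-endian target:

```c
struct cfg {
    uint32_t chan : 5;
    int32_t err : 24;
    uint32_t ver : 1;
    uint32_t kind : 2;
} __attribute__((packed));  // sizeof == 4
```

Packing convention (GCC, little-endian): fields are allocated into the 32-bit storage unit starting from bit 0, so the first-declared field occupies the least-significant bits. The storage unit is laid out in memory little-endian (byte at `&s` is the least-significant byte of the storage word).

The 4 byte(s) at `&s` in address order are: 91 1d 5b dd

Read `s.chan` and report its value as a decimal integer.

[0]=0x91 [1]=0x1d [2]=0x5b [3]=0xdd (little-endian) → word 0xdd5b1d91
chan:5 @ bit 0 → (0xdd5b1d91>>0)&0x1f = 0x11  ←
err:24 @ bit 5 → (0xdd5b1d91>>5)&0xffffff = 0xead8ec
ver:1 @ bit 29 → (0xdd5b1d91>>29)&0x1 = 0x0
kind:2 @ bit 30 → (0xdd5b1d91>>30)&0x3 = 0x3

17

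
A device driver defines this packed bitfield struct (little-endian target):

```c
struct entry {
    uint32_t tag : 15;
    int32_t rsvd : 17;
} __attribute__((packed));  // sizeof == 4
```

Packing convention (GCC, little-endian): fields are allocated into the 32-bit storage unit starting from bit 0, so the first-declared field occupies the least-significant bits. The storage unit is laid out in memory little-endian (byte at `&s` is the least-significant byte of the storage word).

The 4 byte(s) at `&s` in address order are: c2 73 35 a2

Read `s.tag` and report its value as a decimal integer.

[0]=0xc2 [1]=0x73 [2]=0x35 [3]=0xa2 (little-endian) → word 0xa23573c2
tag:15 @ bit 0 → (0xa23573c2>>0)&0x7fff = 0x73c2  ←
rsvd:17 @ bit 15 → (0xa23573c2>>15)&0x1ffff = 0x1446a

29634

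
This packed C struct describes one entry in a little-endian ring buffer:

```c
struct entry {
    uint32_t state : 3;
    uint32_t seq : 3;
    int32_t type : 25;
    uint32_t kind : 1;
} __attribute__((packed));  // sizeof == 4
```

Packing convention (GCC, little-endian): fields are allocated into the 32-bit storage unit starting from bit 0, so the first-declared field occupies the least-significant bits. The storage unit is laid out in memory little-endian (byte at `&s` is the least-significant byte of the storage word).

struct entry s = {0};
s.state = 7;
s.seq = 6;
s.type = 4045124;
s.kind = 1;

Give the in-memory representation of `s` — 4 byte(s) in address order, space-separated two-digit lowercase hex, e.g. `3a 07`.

37 51 6e 8f

state:3 = 7 → 0x7 << 0 → word 0x00000007
seq:3 = 6 → 0x6 << 3 → word 0x00000037
type:25 = 4045124 → 0x3db944 << 6 → word 0x0f6e5137
kind:1 = 1 → 0x1 << 31 → word 0x8f6e5137
word = 0x8f6e5137 → little-endian bytes:
  [0]=0x37  [1]=0x51  [2]=0x6e  [3]=0x8f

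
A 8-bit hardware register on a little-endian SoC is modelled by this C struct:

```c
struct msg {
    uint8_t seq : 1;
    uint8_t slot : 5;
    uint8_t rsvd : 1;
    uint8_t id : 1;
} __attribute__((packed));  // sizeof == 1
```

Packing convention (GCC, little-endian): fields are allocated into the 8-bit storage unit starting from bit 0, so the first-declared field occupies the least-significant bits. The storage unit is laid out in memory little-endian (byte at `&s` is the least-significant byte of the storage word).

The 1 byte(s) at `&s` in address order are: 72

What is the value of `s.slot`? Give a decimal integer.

25

[0]=0x72 (little-endian) → word 0x72
seq [0+:1] = (word>>0) & 0x1 = 0
slot [1+:5] = (word>>1) & 0x1f = 25  ←
rsvd [6+:1] = (word>>6) & 0x1 = 1
id [7+:1] = (word>>7) & 0x1 = 0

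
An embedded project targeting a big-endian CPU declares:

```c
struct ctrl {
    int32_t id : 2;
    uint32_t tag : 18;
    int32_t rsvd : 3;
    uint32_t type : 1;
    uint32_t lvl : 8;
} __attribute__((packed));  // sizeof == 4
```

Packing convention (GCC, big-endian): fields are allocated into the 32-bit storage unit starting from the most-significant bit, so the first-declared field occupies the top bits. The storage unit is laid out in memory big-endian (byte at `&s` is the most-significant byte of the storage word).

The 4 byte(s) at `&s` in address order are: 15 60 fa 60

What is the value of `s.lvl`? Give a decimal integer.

[0]=0x15 [1]=0x60 [2]=0xfa [3]=0x60 (big-endian) → word 0x1560fa60
id:2 @ bit 30 → (0x1560fa60>>30)&0x3 = 0x0
tag:18 @ bit 12 → (0x1560fa60>>12)&0x3ffff = 0x1560f
rsvd:3 @ bit 9 → (0x1560fa60>>9)&0x7 = 0x5
type:1 @ bit 8 → (0x1560fa60>>8)&0x1 = 0x0
lvl:8 @ bit 0 → (0x1560fa60>>0)&0xff = 0x60  ←

96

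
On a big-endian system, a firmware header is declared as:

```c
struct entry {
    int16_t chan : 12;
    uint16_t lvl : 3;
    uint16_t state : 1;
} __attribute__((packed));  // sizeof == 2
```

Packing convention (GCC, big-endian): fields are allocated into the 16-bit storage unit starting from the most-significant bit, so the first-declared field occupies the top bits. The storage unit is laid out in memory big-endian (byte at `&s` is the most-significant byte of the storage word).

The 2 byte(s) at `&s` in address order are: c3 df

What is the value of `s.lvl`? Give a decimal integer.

[0]=0xc3 [1]=0xdf (big-endian) → word 0xc3df
chan:12 @ bit 4 → (0xc3df>>4)&0xfff = 0xc3d
lvl:3 @ bit 1 → (0xc3df>>1)&0x7 = 0x7  ←
state:1 @ bit 0 → (0xc3df>>0)&0x1 = 0x1

7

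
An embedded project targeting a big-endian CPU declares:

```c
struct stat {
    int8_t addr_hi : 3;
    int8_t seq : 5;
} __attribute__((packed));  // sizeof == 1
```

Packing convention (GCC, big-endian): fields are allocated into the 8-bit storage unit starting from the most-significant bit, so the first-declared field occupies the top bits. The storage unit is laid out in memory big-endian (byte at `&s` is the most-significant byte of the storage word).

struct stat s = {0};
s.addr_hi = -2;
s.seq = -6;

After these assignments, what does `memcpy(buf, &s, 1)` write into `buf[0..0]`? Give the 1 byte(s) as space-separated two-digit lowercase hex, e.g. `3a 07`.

addr_hi:3 = -2 → 0x6 << 5 → word 0xc0
seq:5 = -6 → 0x1a << 0 → word 0xda
word = 0xda → big-endian bytes:
  [0]=0xda

da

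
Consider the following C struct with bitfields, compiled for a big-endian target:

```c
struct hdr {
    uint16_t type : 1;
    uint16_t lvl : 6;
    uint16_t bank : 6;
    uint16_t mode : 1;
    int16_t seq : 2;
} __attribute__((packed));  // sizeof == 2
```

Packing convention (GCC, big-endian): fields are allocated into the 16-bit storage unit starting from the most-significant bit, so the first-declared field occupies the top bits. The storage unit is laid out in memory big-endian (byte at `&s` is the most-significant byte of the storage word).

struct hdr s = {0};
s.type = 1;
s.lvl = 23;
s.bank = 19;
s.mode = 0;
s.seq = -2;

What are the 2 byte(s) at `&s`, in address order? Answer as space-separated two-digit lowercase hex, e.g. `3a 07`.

type:1 = 1 → 0x1 << 15 → word 0x8000
lvl:6 = 23 → 0x17 << 9 → word 0xae00
bank:6 = 19 → 0x13 << 3 → word 0xae98
mode:1 = 0 → 0x0 << 2 → word 0xae98
seq:2 = -2 → 0x2 << 0 → word 0xae9a
word = 0xae9a → big-endian bytes:
  [0]=0xae  [1]=0x9a

ae 9a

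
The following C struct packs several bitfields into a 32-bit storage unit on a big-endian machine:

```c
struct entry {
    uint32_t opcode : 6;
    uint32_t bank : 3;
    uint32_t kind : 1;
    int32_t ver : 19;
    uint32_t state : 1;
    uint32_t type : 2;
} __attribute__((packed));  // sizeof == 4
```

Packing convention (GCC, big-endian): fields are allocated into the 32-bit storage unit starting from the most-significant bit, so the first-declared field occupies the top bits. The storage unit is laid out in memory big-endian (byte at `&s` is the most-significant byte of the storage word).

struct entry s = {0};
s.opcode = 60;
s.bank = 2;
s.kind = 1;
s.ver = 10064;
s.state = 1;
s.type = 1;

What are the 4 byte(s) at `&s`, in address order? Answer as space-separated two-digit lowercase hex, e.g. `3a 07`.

[26+:6] opcode=60 & 0x3f = 0x3c; word=0xf0000000
[23+:3] bank=2 & 0x7 = 0x2; word=0xf1000000
[22+:1] kind=1 & 0x1 = 0x1; word=0xf1400000
[3+:19] ver=10064 & 0x7ffff = 0x2750; word=0xf1413a80
[2+:1] state=1 & 0x1 = 0x1; word=0xf1413a84
[0+:2] type=1 & 0x3 = 0x1; word=0xf1413a85
word = 0xf1413a85 → big-endian bytes:
  [0]=0xf1  [1]=0x41  [2]=0x3a  [3]=0x85

f1 41 3a 85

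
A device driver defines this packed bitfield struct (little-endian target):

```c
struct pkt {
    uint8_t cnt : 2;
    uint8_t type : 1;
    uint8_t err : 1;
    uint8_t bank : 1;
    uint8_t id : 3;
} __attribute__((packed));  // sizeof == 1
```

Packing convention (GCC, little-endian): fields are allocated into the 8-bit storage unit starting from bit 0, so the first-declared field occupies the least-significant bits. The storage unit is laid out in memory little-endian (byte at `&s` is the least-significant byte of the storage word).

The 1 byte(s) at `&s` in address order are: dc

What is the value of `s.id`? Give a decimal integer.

[0]=0xdc (little-endian) → word 0xdc
cnt:2 @ bit 0 → (0xdc>>0)&0x3 = 0x0
type:1 @ bit 2 → (0xdc>>2)&0x1 = 0x1
err:1 @ bit 3 → (0xdc>>3)&0x1 = 0x1
bank:1 @ bit 4 → (0xdc>>4)&0x1 = 0x1
id:3 @ bit 5 → (0xdc>>5)&0x7 = 0x6  ←

6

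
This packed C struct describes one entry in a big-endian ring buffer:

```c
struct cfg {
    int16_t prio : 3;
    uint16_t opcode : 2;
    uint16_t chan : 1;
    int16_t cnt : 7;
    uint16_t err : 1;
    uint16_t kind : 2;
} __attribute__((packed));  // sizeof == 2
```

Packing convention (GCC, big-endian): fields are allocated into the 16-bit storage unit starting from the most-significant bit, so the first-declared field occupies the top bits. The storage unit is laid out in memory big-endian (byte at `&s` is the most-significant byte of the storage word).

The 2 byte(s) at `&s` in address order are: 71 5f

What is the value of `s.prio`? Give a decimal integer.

3

[0]=0x71 [1]=0x5f (big-endian) → word 0x715f
prio [13+:3] = (word>>13) & 0x7 = 3  ←
opcode [11+:2] = (word>>11) & 0x3 = 2
chan [10+:1] = (word>>10) & 0x1 = 0
cnt [3+:7] = (word>>3) & 0x7f = 43
err [2+:1] = (word>>2) & 0x1 = 1
kind [0+:2] = (word>>0) & 0x3 = 3
prio signed 3b, MSB=0: value = 3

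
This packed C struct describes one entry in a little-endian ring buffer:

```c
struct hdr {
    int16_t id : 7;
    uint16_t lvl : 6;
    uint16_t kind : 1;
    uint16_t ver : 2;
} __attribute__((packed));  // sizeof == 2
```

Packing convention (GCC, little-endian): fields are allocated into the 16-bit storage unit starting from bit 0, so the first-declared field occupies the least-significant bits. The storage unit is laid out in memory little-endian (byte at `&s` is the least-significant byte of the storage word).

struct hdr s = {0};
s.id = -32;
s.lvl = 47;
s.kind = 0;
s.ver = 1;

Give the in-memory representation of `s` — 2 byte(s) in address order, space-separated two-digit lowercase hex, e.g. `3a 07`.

id (7b) val=-32 bits=0x60 at bit 0: 0x0060
lvl (6b) val=47 bits=0x2f at bit 7: 0x17e0
kind (1b) val=0 bits=0x0 at bit 13: 0x17e0
ver (2b) val=1 bits=0x1 at bit 14: 0x57e0
word = 0x57e0 → little-endian bytes:
  [0]=0xe0  [1]=0x57

e0 57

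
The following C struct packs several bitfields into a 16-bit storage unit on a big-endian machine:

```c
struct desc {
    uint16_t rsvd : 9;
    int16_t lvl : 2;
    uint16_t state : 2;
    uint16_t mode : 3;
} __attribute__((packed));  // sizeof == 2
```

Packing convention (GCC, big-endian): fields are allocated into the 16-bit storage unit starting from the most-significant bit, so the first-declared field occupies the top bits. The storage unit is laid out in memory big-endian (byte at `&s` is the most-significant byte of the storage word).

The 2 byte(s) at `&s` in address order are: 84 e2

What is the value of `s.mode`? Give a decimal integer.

2

[0]=0x84 [1]=0xe2 (big-endian) → word 0x84e2
rsvd [7+:9] = (word>>7) & 0x1ff = 265
lvl [5+:2] = (word>>5) & 0x3 = 3
state [3+:2] = (word>>3) & 0x3 = 0
mode [0+:3] = (word>>0) & 0x7 = 2  ←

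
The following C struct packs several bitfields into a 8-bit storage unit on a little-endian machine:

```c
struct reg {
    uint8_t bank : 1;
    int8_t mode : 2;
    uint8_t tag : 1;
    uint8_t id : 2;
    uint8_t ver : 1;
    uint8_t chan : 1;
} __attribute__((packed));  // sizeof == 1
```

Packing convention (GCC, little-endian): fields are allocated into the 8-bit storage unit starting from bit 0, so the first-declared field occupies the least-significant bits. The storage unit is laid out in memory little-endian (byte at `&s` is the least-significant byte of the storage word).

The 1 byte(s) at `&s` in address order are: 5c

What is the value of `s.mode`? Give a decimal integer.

-2

[0]=0x5c (little-endian) → word 0x5c
bank [0+:1] = (word>>0) & 0x1 = 0
mode [1+:2] = (word>>1) & 0x3 = 2  ←
tag [3+:1] = (word>>3) & 0x1 = 1
id [4+:2] = (word>>4) & 0x3 = 1
ver [6+:1] = (word>>6) & 0x1 = 1
chan [7+:1] = (word>>7) & 0x1 = 0
mode signed 2b, MSB=1: 2 - 4 = -2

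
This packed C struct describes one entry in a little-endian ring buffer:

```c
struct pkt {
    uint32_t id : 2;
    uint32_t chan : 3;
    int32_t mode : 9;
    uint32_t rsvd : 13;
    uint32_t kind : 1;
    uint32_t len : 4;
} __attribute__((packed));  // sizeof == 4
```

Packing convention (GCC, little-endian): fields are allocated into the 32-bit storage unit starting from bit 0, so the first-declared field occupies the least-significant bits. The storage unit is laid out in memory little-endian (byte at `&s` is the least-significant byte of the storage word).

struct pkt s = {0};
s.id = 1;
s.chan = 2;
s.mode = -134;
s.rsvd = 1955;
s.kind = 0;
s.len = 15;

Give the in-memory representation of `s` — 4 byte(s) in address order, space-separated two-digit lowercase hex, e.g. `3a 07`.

id:2 = 1 → 0x1 << 0 → word 0x00000001
chan:3 = 2 → 0x2 << 2 → word 0x00000009
mode:9 = -134 → 0x17a << 5 → word 0x00002f49
rsvd:13 = 1955 → 0x7a3 << 14 → word 0x01e8ef49
kind:1 = 0 → 0x0 << 27 → word 0x01e8ef49
len:4 = 15 → 0xf << 28 → word 0xf1e8ef49
word = 0xf1e8ef49 → little-endian bytes:
  [0]=0x49  [1]=0xef  [2]=0xe8  [3]=0xf1

49 ef e8 f1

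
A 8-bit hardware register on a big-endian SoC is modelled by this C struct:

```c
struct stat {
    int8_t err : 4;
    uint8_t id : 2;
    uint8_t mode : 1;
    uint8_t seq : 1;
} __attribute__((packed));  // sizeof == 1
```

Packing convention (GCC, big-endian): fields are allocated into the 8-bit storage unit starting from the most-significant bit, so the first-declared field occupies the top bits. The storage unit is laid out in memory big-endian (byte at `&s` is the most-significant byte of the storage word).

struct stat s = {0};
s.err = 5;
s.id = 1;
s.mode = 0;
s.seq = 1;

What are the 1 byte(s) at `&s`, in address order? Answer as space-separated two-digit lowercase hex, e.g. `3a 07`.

err (4b) val=5 bits=0x5 at bit 4: 0x50
id (2b) val=1 bits=0x1 at bit 2: 0x54
mode (1b) val=0 bits=0x0 at bit 1: 0x54
seq (1b) val=1 bits=0x1 at bit 0: 0x55
word = 0x55 → big-endian bytes:
  [0]=0x55

55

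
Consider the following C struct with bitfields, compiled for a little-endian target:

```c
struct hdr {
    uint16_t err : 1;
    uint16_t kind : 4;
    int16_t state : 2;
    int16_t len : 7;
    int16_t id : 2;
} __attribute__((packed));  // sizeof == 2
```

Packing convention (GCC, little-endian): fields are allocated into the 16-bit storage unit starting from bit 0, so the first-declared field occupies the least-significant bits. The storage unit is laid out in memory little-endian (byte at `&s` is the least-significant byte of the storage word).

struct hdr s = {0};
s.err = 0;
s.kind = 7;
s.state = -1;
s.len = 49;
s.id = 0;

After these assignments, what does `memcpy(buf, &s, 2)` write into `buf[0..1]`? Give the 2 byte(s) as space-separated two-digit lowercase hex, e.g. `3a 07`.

ee 18

[0+:1] err=0 & 0x1 = 0x0; word=0x0000
[1+:4] kind=7 & 0xf = 0x7; word=0x000e
[5+:2] state=-1 & 0x3 = 0x3; word=0x006e
[7+:7] len=49 & 0x7f = 0x31; word=0x18ee
[14+:2] id=0 & 0x3 = 0x0; word=0x18ee
word = 0x18ee → little-endian bytes:
  [0]=0xee  [1]=0x18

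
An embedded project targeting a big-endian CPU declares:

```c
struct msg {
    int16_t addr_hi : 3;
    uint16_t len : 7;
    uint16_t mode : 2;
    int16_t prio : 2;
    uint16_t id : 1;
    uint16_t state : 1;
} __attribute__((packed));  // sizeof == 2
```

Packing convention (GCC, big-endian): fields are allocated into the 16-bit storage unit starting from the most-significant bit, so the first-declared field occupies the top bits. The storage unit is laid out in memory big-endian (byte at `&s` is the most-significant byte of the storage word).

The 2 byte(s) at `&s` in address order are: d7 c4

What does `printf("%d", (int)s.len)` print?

[0]=0xd7 [1]=0xc4 (big-endian) → word 0xd7c4
addr_hi [13+:3] = (word>>13) & 0x7 = 6
len [6+:7] = (word>>6) & 0x7f = 95  ←
mode [4+:2] = (word>>4) & 0x3 = 0
prio [2+:2] = (word>>2) & 0x3 = 1
id [1+:1] = (word>>1) & 0x1 = 0
state [0+:1] = (word>>0) & 0x1 = 0

95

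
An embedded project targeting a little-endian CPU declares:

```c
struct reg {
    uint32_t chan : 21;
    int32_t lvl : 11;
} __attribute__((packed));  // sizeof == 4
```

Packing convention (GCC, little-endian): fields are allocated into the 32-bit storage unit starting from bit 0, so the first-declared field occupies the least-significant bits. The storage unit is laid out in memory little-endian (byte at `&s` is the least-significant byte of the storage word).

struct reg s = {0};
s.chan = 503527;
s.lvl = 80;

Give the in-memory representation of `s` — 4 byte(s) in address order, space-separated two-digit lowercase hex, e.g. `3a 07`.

[0+:21] chan=503527 & 0x1fffff = 0x7aee7; word=0x0007aee7
[21+:11] lvl=80 & 0x7ff = 0x50; word=0x0a07aee7
word = 0x0a07aee7 → little-endian bytes:
  [0]=0xe7  [1]=0xae  [2]=0x07  [3]=0x0a

e7 ae 07 0a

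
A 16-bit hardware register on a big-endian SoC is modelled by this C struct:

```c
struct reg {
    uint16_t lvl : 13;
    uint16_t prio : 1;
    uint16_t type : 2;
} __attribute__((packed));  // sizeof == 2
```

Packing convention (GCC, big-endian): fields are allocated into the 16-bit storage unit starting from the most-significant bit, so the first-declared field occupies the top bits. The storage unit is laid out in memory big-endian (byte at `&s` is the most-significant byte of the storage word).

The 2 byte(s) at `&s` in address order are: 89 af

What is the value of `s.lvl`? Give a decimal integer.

4405

[0]=0x89 [1]=0xaf (big-endian) → word 0x89af
lvl [3+:13] = (word>>3) & 0x1fff = 4405  ←
prio [2+:1] = (word>>2) & 0x1 = 1
type [0+:2] = (word>>0) & 0x3 = 3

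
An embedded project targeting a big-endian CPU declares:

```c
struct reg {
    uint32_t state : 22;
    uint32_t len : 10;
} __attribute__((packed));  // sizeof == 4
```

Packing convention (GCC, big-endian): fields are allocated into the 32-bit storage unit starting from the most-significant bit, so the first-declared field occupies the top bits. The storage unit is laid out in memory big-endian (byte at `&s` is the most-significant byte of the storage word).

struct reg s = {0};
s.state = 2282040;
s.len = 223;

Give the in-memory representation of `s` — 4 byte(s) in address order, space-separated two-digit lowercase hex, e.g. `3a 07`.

8b 48 e0 df

state:22 = 2282040 → 0x22d238 << 10 → word 0x8b48e000
len:10 = 223 → 0xdf << 0 → word 0x8b48e0df
word = 0x8b48e0df → big-endian bytes:
  [0]=0x8b  [1]=0x48  [2]=0xe0  [3]=0xdf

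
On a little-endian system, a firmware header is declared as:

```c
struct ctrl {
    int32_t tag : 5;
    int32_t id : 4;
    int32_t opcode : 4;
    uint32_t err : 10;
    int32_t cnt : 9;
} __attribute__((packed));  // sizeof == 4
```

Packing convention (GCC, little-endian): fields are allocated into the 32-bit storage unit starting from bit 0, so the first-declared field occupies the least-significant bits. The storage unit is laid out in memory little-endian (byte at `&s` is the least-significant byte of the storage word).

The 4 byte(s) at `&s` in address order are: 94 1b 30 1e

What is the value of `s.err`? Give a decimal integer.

384

[0]=0x94 [1]=0x1b [2]=0x30 [3]=0x1e (little-endian) → word 0x1e301b94
tag [0+:5] = (word>>0) & 0x1f = 20
id [5+:4] = (word>>5) & 0xf = 12
opcode [9+:4] = (word>>9) & 0xf = 13
err [13+:10] = (word>>13) & 0x3ff = 384  ←
cnt [23+:9] = (word>>23) & 0x1ff = 60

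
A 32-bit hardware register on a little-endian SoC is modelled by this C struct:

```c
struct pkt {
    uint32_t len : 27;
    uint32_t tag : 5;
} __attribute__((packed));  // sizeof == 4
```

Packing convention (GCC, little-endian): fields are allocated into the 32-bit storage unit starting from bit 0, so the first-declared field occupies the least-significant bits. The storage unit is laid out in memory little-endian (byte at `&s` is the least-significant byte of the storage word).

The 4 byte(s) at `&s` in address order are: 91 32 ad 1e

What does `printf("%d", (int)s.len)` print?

112013969

[0]=0x91 [1]=0x32 [2]=0xad [3]=0x1e (little-endian) → word 0x1ead3291
len [0+:27] = (word>>0) & 0x7ffffff = 112013969  ←
tag [27+:5] = (word>>27) & 0x1f = 3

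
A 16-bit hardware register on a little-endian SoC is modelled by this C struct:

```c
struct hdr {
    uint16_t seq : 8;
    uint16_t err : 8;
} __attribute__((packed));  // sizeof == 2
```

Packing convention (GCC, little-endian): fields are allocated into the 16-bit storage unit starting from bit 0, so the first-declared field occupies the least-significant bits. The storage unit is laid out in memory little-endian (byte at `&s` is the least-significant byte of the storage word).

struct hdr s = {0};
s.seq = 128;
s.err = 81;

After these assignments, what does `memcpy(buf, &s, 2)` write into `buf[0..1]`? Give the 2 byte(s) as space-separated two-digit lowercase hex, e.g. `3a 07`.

80 51

seq:8 = 128 → 0x80 << 0 → word 0x0080
err:8 = 81 → 0x51 << 8 → word 0x5180
word = 0x5180 → little-endian bytes:
  [0]=0x80  [1]=0x51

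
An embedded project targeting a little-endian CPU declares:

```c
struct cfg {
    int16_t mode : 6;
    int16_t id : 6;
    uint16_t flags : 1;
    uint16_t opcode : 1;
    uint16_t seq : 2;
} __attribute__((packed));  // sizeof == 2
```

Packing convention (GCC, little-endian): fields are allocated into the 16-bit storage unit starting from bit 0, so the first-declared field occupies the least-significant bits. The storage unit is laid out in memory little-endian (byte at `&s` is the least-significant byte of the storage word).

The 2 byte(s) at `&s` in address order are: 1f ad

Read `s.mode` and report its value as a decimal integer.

31

[0]=0x1f [1]=0xad (little-endian) → word 0xad1f
mode [0+:6] = (word>>0) & 0x3f = 31  ←
id [6+:6] = (word>>6) & 0x3f = 52
flags [12+:1] = (word>>12) & 0x1 = 0
opcode [13+:1] = (word>>13) & 0x1 = 1
seq [14+:2] = (word>>14) & 0x3 = 2
mode signed 6b, MSB=0: value = 31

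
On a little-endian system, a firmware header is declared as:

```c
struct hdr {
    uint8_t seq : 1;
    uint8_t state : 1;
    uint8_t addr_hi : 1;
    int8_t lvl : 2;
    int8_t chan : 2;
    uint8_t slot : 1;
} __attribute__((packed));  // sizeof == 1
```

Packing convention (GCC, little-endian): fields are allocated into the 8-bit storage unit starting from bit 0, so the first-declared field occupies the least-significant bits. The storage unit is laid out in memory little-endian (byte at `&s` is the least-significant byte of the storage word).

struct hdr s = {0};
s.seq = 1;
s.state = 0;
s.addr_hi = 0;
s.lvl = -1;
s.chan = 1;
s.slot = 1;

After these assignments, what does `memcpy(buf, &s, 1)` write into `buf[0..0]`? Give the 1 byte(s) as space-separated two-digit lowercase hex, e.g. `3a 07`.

b9

seq:1 = 1 → 0x1 << 0 → word 0x01
state:1 = 0 → 0x0 << 1 → word 0x01
addr_hi:1 = 0 → 0x0 << 2 → word 0x01
lvl:2 = -1 → 0x3 << 3 → word 0x19
chan:2 = 1 → 0x1 << 5 → word 0x39
slot:1 = 1 → 0x1 << 7 → word 0xb9
word = 0xb9 → little-endian bytes:
  [0]=0xb9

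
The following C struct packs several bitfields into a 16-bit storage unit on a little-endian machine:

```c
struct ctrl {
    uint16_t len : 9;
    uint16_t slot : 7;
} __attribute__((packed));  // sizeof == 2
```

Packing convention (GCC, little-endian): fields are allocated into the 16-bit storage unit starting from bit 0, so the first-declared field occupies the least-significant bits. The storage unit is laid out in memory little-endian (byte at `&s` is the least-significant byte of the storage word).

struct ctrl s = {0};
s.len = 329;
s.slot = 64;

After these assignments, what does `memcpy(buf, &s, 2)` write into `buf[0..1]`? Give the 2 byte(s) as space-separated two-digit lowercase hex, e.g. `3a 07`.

49 81

[0+:9] len=329 & 0x1ff = 0x149; word=0x0149
[9+:7] slot=64 & 0x7f = 0x40; word=0x8149
word = 0x8149 → little-endian bytes:
  [0]=0x49  [1]=0x81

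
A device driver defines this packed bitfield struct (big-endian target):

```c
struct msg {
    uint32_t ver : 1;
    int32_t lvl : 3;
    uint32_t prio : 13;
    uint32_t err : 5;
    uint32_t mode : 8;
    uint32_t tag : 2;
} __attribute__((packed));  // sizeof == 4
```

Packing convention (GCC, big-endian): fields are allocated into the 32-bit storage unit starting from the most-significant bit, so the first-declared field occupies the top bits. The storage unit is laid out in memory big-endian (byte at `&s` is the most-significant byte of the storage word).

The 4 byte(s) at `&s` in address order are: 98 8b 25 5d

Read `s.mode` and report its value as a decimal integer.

[0]=0x98 [1]=0x8b [2]=0x25 [3]=0x5d (big-endian) → word 0x988b255d
ver [31+:1] = (word>>31) & 0x1 = 1
lvl [28+:3] = (word>>28) & 0x7 = 1
prio [15+:13] = (word>>15) & 0x1fff = 4374
err [10+:5] = (word>>10) & 0x1f = 9
mode [2+:8] = (word>>2) & 0xff = 87  ←
tag [0+:2] = (word>>0) & 0x3 = 1

87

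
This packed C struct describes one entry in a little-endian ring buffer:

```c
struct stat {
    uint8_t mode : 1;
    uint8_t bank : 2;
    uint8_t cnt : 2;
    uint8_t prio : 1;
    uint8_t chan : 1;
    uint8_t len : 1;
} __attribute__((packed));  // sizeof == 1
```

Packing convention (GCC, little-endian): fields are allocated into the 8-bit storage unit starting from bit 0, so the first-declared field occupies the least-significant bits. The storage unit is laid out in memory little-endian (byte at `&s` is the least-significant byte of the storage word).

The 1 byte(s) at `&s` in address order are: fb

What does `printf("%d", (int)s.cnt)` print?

[0]=0xfb (little-endian) → word 0xfb
mode:1 @ bit 0 → (0xfb>>0)&0x1 = 0x1
bank:2 @ bit 1 → (0xfb>>1)&0x3 = 0x1
cnt:2 @ bit 3 → (0xfb>>3)&0x3 = 0x3  ←
prio:1 @ bit 5 → (0xfb>>5)&0x1 = 0x1
chan:1 @ bit 6 → (0xfb>>6)&0x1 = 0x1
len:1 @ bit 7 → (0xfb>>7)&0x1 = 0x1

3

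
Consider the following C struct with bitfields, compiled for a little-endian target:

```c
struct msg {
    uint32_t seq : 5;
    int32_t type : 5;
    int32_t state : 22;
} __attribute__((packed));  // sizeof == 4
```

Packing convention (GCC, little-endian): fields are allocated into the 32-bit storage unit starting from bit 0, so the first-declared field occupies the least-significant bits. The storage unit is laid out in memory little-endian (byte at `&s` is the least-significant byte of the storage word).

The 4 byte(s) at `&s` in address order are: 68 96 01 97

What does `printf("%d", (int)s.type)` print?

[0]=0x68 [1]=0x96 [2]=0x01 [3]=0x97 (little-endian) → word 0x97019668
seq:5 @ bit 0 → (0x97019668>>0)&0x1f = 0x8
type:5 @ bit 5 → (0x97019668>>5)&0x1f = 0x13  ←
state:22 @ bit 10 → (0x97019668>>10)&0x3fffff = 0x25c065
type signed 5b, MSB=1: 19 - 32 = -13

-13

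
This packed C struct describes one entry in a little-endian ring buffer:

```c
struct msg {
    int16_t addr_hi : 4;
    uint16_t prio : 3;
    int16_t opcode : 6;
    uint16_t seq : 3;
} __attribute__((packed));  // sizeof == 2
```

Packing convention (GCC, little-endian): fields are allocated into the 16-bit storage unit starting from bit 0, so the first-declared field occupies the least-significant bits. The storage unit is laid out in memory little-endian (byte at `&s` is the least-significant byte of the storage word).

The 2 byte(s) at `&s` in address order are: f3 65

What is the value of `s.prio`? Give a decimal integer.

[0]=0xf3 [1]=0x65 (little-endian) → word 0x65f3
addr_hi [0+:4] = (word>>0) & 0xf = 3
prio [4+:3] = (word>>4) & 0x7 = 7  ←
opcode [7+:6] = (word>>7) & 0x3f = 11
seq [13+:3] = (word>>13) & 0x7 = 3

7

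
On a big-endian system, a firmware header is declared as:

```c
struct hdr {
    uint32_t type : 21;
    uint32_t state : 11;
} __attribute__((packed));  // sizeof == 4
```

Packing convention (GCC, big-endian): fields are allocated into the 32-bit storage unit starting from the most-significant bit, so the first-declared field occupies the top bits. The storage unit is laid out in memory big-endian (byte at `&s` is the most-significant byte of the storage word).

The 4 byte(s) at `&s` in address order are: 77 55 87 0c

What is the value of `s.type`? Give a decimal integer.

[0]=0x77 [1]=0x55 [2]=0x87 [3]=0x0c (big-endian) → word 0x7755870c
type [11+:21] = (word>>11) & 0x1fffff = 977584  ←
state [0+:11] = (word>>0) & 0x7ff = 1804

977584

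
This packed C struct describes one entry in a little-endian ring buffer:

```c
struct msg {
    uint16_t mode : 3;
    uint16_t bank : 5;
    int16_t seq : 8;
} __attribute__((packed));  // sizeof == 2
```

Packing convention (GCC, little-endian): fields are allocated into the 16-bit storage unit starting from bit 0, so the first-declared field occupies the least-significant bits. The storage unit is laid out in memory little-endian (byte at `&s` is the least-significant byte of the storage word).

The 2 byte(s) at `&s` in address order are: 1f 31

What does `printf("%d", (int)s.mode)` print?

7

[0]=0x1f [1]=0x31 (little-endian) → word 0x311f
mode:3 @ bit 0 → (0x311f>>0)&0x7 = 0x7  ←
bank:5 @ bit 3 → (0x311f>>3)&0x1f = 0x3
seq:8 @ bit 8 → (0x311f>>8)&0xff = 0x31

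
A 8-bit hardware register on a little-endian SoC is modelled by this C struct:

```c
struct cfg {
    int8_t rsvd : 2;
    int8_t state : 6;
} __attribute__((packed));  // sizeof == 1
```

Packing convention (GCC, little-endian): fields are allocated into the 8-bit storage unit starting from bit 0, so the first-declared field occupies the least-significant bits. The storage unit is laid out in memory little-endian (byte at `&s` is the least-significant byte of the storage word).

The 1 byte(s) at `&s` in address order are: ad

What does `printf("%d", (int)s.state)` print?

-21

[0]=0xad (little-endian) → word 0xad
rsvd:2 @ bit 0 → (0xad>>0)&0x3 = 0x1
state:6 @ bit 2 → (0xad>>2)&0x3f = 0x2b  ←
state signed 6b, MSB=1: 43 - 64 = -21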